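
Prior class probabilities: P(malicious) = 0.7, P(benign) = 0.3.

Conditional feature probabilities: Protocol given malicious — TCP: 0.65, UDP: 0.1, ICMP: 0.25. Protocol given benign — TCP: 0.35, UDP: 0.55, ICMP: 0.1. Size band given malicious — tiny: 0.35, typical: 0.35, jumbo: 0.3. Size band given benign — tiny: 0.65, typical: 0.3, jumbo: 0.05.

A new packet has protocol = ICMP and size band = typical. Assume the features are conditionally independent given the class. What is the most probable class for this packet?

malicious

malicious: 0.7 × 0.25 × 0.35 = 0.06125
benign: 0.3 × 0.1 × 0.3 = 0.009
Highest score → malicious.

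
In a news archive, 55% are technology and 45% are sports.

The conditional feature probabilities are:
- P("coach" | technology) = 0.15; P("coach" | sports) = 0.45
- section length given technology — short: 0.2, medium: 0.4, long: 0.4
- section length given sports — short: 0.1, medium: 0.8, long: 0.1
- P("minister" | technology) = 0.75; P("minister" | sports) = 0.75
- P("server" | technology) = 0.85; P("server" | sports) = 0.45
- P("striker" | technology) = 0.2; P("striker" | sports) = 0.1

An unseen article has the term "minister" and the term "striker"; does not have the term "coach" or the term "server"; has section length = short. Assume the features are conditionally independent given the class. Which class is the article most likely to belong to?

technology: 0.55 × (1−0.15) × 0.2 × 0.75 × (1−0.85) × 0.2 = 0.00210375
sports: 0.45 × (1−0.45) × 0.1 × 0.75 × (1−0.45) × 0.1 = 0.0010209375
Highest score → technology.

technology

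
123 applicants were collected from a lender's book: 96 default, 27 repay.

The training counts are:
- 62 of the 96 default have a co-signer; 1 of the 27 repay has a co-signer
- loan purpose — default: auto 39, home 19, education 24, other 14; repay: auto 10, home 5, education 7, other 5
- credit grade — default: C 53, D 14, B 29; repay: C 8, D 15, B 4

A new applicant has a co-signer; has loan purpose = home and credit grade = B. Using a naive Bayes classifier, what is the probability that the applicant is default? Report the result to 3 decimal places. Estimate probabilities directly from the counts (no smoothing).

0.993

default: (96/123) × (62/96) × (19/96) × (29/96) ≈ 0.0301367
repay: (27/123) × (1/27) × (5/27) × (4/27) ≈ 0.000223047
P(default | x) = 0.0301367 / 0.030359747 ≈ 0.993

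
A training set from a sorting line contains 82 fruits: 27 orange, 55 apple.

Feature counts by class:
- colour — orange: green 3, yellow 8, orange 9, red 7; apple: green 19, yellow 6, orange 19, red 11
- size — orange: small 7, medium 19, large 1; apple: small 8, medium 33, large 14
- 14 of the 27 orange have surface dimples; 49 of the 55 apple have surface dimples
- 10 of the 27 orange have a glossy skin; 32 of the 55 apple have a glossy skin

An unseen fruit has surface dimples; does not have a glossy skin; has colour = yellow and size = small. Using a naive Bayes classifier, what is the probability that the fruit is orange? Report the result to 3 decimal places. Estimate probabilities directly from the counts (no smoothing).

0.676

orange: (27/82) × (8/27) × (7/27) × (14/27) × (17/27) ≈ 0.00825771
apple: (55/82) × (6/55) × (8/55) × (49/55) × (23/55) ≈ 0.00396518
P(orange | x) = 0.00825771 / 0.01222289 ≈ 0.676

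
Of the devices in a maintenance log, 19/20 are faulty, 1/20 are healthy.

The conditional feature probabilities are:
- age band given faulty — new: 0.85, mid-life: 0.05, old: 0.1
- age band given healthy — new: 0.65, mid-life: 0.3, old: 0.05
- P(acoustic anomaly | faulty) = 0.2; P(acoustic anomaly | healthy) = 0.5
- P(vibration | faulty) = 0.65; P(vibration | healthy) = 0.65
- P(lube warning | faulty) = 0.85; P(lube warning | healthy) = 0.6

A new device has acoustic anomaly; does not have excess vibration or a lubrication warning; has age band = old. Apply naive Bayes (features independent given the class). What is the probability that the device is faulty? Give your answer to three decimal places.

0.851

faulty: 0.95 × 0.1 × 0.2 × (1−0.65) × (1−0.85) = 0.0009975
healthy: 0.05 × 0.05 × 0.5 × (1−0.65) × (1−0.6) = 0.000175
P(faulty | x) = 0.0009975 / 0.0011725 ≈ 0.851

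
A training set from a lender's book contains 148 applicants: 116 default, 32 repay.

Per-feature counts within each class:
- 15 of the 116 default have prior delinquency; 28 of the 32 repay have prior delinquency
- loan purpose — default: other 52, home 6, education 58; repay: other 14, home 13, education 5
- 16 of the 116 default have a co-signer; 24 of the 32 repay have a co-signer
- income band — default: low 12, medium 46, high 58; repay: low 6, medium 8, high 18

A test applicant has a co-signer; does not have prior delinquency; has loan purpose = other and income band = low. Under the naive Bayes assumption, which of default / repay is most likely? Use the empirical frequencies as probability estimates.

default

default: (116/148) × (101/116) × (52/116) × (16/116) × (12/116) ≈ 0.00436506
repay: (32/148) × (4/32) × (14/32) × (24/32) × (6/32) ≈ 0.0016628
Highest score → default.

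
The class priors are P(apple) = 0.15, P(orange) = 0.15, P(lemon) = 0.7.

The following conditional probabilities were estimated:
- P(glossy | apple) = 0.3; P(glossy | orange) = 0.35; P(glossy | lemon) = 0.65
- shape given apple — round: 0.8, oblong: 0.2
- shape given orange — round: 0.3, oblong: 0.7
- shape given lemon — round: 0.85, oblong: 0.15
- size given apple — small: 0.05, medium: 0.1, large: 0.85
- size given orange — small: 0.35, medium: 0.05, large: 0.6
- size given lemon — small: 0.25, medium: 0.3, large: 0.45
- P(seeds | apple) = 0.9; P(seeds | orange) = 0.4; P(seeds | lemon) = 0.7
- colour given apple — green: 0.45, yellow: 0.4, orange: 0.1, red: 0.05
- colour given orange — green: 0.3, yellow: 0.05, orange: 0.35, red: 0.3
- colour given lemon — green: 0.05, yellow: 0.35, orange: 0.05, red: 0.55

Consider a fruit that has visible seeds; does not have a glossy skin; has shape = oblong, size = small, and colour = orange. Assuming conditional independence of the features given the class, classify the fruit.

apple: 0.15 × (1−0.3) × 0.2 × 0.05 × 0.9 × 0.1 = 0.0000945
orange: 0.15 × (1−0.35) × 0.7 × 0.35 × 0.4 × 0.35 = 0.00334425
lemon: 0.7 × (1−0.65) × 0.15 × 0.25 × 0.7 × 0.05 = 0.0003215625
Highest score → orange.

orange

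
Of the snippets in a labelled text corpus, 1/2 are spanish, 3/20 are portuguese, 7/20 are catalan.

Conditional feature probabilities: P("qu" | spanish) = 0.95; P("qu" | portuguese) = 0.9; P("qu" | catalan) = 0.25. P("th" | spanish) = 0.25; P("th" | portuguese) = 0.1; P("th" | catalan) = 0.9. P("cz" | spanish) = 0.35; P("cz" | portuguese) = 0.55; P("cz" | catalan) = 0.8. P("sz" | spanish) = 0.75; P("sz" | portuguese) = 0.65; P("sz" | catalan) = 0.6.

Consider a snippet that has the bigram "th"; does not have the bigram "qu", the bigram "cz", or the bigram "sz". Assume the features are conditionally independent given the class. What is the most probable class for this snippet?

catalan

spanish: 0.5 × (1−0.95) × 0.25 × (1−0.35) × (1−0.75) = 0.001015625
portuguese: 0.15 × (1−0.9) × 0.1 × (1−0.55) × (1−0.65) = 0.00023625
catalan: 0.35 × (1−0.25) × 0.9 × (1−0.8) × (1−0.6) = 0.0189
Highest score → catalan.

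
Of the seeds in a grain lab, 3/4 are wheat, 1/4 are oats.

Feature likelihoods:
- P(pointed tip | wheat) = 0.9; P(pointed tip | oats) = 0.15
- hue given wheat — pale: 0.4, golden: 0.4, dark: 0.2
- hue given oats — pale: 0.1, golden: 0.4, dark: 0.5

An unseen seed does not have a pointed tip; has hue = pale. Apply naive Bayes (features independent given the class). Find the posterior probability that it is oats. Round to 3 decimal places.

wheat: 0.75 × (1−0.9) × 0.4 = 0.03
oats: 0.25 × (1−0.15) × 0.1 = 0.02125
P(oats | x) = 0.02125 / 0.05125 ≈ 0.415

0.415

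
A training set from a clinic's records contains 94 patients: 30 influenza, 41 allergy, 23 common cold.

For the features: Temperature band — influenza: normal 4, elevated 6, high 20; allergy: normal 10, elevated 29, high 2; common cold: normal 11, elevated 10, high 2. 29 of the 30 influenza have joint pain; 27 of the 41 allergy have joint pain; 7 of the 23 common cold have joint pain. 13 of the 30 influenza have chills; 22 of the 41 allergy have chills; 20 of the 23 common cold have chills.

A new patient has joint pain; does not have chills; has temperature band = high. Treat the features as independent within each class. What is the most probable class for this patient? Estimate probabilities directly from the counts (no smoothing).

influenza

influenza: (30/94) × (20/30) × (29/30) × (17/30) ≈ 0.116548
allergy: (41/94) × (2/41) × (27/41) × (19/41) ≈ 0.0064931
common cold: (23/94) × (2/23) × (7/23) × (3/23) ≈ 0.000844629
Highest score → influenza.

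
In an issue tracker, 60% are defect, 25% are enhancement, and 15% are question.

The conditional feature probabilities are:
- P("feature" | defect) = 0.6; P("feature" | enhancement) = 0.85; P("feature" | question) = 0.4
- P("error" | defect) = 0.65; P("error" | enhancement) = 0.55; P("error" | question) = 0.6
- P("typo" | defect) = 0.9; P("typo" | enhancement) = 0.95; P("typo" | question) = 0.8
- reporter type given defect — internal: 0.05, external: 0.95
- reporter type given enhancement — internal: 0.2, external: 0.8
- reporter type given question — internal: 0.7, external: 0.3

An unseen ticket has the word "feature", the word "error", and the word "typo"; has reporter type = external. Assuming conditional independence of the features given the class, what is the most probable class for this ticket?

defect: 0.6 × 0.6 × 0.65 × 0.9 × 0.95 = 0.20007
enhancement: 0.25 × 0.85 × 0.55 × 0.95 × 0.8 = 0.088825
question: 0.15 × 0.4 × 0.6 × 0.8 × 0.3 = 0.00864
Highest score → defect.

defect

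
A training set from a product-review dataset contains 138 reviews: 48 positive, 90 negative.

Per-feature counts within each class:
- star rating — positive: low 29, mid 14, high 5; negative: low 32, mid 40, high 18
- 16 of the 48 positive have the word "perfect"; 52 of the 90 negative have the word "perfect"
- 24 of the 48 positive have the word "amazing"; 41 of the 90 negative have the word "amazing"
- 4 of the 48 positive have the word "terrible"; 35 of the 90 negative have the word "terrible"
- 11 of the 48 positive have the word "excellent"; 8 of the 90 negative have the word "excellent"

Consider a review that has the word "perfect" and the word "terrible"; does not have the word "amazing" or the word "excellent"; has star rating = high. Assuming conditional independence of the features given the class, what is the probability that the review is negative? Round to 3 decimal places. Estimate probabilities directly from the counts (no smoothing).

0.974

positive: (48/138) × (5/48) × (16/48) × (24/48) × (4/48) × (37/48) ≈ 0.000387899
negative: (90/138) × (18/90) × (52/90) × (49/90) × (35/90) × (82/90) ≈ 0.014538
P(negative | x) = 0.014538 / 0.014925899 ≈ 0.974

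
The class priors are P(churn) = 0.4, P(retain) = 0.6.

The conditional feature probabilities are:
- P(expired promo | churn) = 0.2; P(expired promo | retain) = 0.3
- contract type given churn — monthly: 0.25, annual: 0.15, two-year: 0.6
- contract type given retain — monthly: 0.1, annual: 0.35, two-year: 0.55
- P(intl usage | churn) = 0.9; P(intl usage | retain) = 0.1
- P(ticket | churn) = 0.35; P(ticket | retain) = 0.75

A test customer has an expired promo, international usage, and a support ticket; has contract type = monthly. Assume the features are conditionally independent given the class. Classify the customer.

churn

churn: 0.4 × 0.2 × 0.25 × 0.9 × 0.35 = 0.0063
retain: 0.6 × 0.3 × 0.1 × 0.1 × 0.75 = 0.00135
Highest score → churn.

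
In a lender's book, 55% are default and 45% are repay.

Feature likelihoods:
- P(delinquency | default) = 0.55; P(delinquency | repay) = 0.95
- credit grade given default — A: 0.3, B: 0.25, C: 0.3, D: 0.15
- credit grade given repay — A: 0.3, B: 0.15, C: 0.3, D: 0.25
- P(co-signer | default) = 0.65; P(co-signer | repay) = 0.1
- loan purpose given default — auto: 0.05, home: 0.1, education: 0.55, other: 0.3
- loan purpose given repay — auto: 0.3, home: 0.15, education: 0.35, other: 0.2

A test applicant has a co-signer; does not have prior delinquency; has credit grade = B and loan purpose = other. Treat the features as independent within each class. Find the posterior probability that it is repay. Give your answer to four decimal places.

0.0056

default: 0.55 × (1−0.55) × 0.25 × 0.65 × 0.3 = 0.012065625
repay: 0.45 × (1−0.95) × 0.15 × 0.1 × 0.2 = 0.0000675
P(repay | x) = 0.0000675 / 0.012133125 ≈ 0.0056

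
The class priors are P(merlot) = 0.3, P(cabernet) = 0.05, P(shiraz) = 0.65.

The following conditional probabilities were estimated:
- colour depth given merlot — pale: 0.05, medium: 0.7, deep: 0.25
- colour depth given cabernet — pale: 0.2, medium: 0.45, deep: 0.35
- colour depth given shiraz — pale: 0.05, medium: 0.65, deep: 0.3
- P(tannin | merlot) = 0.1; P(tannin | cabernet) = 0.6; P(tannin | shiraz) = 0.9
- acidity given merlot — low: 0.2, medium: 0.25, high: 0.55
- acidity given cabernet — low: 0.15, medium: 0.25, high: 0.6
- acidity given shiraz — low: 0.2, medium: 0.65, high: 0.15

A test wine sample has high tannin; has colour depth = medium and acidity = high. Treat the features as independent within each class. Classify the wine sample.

shiraz

merlot: 0.3 × 0.7 × 0.1 × 0.55 = 0.01155
cabernet: 0.05 × 0.45 × 0.6 × 0.6 = 0.0081
shiraz: 0.65 × 0.65 × 0.9 × 0.15 = 0.0570375
Highest score → shiraz.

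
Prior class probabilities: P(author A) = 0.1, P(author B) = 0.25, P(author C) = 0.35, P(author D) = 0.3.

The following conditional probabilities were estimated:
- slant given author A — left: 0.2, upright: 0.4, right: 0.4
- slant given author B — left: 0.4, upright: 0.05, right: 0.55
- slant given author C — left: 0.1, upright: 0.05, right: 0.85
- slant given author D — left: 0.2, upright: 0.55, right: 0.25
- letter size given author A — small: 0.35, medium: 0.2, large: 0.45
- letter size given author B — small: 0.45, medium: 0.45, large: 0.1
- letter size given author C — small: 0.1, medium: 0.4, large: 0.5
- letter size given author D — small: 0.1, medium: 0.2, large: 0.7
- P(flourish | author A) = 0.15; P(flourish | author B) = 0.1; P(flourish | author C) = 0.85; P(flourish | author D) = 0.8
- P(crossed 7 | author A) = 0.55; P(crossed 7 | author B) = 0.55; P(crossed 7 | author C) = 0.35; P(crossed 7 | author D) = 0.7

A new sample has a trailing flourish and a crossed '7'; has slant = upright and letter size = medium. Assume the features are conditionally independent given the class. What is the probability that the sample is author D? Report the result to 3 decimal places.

0.858

author A: 0.1 × 0.4 × 0.2 × 0.15 × 0.55 = 0.00066
author B: 0.25 × 0.05 × 0.45 × 0.1 × 0.55 = 0.000309375
author C: 0.35 × 0.05 × 0.4 × 0.85 × 0.35 = 0.0020825
author D: 0.3 × 0.55 × 0.2 × 0.8 × 0.7 = 0.01848
P(author D | x) = 0.01848 / 0.021531875 ≈ 0.858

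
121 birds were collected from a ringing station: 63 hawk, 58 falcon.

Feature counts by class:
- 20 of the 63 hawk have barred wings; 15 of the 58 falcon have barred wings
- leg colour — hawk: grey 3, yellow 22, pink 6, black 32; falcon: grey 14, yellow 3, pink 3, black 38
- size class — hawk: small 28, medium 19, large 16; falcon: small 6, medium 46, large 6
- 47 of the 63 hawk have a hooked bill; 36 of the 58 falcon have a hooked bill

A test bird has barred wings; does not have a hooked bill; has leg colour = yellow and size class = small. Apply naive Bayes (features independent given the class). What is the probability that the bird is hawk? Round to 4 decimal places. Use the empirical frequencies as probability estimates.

hawk: (63/121) × (20/63) × (22/63) × (28/63) × (16/63) ≈ 0.00651514
falcon: (58/121) × (15/58) × (3/58) × (6/58) × (22/58) ≈ 0.000251604
P(hawk | x) = 0.00651514 / 0.006766744 ≈ 0.9628

0.9628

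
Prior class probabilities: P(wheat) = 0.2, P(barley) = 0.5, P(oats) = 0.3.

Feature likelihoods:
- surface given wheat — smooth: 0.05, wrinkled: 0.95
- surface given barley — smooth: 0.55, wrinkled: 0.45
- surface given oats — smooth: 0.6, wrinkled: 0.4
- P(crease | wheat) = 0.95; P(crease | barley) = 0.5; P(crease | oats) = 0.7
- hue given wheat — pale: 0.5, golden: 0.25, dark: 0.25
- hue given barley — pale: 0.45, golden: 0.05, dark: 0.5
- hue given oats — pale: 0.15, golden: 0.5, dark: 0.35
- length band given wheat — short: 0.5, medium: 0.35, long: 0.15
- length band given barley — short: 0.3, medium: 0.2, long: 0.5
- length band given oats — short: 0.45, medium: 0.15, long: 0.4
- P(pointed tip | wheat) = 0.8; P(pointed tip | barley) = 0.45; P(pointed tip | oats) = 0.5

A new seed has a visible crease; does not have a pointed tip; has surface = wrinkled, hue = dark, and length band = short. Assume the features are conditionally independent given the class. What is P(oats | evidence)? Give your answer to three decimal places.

wheat: 0.2 × 0.95 × 0.95 × 0.25 × 0.5 × (1−0.8) = 0.0045125
barley: 0.5 × 0.45 × 0.5 × 0.5 × 0.3 × (1−0.45) = 0.00928125
oats: 0.3 × 0.4 × 0.7 × 0.35 × 0.45 × (1−0.5) = 0.006615
P(oats | x) = 0.006615 / 0.02040875 ≈ 0.324

0.324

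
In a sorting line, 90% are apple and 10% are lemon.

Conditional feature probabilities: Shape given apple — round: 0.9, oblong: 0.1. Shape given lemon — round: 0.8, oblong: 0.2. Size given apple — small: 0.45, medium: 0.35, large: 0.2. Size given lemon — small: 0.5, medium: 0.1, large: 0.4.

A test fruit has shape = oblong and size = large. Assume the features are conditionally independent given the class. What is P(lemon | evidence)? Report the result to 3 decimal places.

apple: 0.9 × 0.1 × 0.2 = 0.018
lemon: 0.1 × 0.2 × 0.4 = 0.008
P(lemon | x) = 0.008 / 0.026 ≈ 0.308

0.308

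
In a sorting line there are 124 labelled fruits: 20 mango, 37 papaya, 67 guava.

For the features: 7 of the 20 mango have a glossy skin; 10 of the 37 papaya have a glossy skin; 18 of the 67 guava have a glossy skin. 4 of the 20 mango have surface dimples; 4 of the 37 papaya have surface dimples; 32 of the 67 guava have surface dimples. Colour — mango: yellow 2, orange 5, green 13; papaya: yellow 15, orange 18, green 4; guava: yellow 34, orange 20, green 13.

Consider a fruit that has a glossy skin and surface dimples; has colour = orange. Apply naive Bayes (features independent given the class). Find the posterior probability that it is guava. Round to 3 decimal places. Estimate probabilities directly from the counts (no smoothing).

0.746

mango: (20/124) × (7/20) × (4/20) × (5/20) ≈ 0.00282258
papaya: (37/124) × (10/37) × (4/37) × (18/37) ≈ 0.00424138
guava: (67/124) × (18/67) × (32/67) × (20/67) ≈ 0.0206958
P(guava | x) = 0.0206958 / 0.02775976 ≈ 0.746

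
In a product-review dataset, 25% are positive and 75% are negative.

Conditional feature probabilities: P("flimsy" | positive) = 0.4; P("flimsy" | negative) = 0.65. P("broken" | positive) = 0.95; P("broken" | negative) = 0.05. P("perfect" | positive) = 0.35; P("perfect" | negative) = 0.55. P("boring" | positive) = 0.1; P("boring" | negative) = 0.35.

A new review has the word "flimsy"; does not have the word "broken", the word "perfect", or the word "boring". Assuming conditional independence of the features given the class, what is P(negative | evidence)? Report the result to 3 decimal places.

positive: 0.25 × 0.4 × (1−0.95) × (1−0.35) × (1−0.1) = 0.002925
negative: 0.75 × 0.65 × (1−0.05) × (1−0.55) × (1−0.35) = 0.1354640625
P(negative | x) = 0.1354640625 / 0.1383890625 ≈ 0.979

0.979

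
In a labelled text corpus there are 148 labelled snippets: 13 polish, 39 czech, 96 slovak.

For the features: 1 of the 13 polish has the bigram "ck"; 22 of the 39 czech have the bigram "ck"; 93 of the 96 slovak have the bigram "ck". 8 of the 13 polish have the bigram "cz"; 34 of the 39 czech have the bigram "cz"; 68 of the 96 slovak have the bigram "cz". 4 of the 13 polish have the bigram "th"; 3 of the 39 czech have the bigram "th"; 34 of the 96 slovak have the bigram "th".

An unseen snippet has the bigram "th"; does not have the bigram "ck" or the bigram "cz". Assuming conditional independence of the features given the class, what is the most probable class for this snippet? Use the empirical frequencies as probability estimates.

polish: (13/148) × (12/13) × (5/13) × (4/13) ≈ 0.00959539
czech: (39/148) × (17/39) × (5/39) × (3/39) ≈ 0.00113279
slovak: (96/148) × (3/96) × (28/96) × (34/96) ≈ 0.00209389
Highest score → polish.

polish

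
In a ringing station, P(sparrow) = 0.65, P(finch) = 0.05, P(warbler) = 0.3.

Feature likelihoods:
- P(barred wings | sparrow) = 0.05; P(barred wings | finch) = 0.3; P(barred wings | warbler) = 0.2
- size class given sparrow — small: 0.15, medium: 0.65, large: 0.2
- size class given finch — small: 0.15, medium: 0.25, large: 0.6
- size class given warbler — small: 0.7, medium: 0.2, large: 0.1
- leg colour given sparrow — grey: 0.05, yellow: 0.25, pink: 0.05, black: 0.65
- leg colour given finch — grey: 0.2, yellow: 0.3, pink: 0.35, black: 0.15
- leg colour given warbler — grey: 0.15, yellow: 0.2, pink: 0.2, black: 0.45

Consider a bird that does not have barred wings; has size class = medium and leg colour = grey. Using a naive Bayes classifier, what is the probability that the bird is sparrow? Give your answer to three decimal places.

0.692

sparrow: 0.65 × (1−0.05) × 0.65 × 0.05 = 0.02006875
finch: 0.05 × (1−0.3) × 0.25 × 0.2 = 0.00175
warbler: 0.3 × (1−0.2) × 0.2 × 0.15 = 0.0072
P(sparrow | x) = 0.02006875 / 0.02901875 ≈ 0.692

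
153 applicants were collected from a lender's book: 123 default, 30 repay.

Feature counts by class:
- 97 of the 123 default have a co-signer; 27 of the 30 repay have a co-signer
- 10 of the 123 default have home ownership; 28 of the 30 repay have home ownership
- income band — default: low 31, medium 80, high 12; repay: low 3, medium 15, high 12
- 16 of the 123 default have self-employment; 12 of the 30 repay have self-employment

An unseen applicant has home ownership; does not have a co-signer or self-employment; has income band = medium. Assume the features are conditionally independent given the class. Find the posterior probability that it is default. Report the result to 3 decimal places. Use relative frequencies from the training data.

0.587

default: (123/153) × (26/123) × (10/123) × (80/123) × (107/123) ≈ 0.007817
repay: (30/153) × (3/30) × (28/30) × (15/30) × (18/30) ≈ 0.0054902
P(default | x) = 0.007817 / 0.0133072 ≈ 0.587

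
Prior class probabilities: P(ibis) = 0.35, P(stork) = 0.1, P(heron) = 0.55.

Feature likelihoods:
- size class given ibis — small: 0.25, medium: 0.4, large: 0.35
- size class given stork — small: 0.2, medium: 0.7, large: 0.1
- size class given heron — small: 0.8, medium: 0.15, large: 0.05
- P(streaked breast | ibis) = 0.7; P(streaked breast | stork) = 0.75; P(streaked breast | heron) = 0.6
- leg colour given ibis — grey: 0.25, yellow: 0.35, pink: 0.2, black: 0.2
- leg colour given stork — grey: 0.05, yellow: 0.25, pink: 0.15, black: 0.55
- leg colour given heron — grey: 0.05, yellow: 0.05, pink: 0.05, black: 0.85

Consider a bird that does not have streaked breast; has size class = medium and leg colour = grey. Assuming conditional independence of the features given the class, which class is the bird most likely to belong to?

ibis: 0.35 × 0.4 × (1−0.7) × 0.25 = 0.0105
stork: 0.1 × 0.7 × (1−0.75) × 0.05 = 0.000875
heron: 0.55 × 0.15 × (1−0.6) × 0.05 = 0.00165
Highest score → ibis.

ibis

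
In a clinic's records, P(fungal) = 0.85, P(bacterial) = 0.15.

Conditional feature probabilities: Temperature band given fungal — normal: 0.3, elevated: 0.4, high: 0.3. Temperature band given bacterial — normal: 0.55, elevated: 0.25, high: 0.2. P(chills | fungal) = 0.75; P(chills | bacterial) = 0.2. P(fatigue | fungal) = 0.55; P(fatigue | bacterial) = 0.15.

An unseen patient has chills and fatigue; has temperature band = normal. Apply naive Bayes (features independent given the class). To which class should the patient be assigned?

fungal: 0.85 × 0.3 × 0.75 × 0.55 = 0.1051875
bacterial: 0.15 × 0.55 × 0.2 × 0.15 = 0.002475
Highest score → fungal.

fungal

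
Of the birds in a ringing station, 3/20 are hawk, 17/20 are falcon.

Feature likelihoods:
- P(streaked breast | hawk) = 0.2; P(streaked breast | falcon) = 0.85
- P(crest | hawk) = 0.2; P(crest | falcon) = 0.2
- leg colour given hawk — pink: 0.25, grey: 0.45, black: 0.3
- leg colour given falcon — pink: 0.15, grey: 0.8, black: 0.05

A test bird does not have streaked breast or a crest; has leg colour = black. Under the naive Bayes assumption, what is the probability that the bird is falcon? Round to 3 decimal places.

hawk: 0.15 × (1−0.2) × (1−0.2) × 0.3 = 0.0288
falcon: 0.85 × (1−0.85) × (1−0.2) × 0.05 = 0.0051
P(falcon | x) = 0.0051 / 0.0339 ≈ 0.150

0.150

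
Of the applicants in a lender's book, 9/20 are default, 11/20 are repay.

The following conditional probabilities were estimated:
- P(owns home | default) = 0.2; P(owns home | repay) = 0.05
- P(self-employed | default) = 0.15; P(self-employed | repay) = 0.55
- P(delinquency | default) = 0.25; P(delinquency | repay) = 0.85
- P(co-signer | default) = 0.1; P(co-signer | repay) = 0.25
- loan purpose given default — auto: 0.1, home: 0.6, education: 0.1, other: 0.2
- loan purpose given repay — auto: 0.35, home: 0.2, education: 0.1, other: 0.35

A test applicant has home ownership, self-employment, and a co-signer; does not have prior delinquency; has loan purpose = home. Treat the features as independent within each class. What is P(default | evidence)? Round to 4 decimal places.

default: 0.45 × 0.2 × 0.15 × (1−0.25) × 0.1 × 0.6 = 0.0006075
repay: 0.55 × 0.05 × 0.55 × (1−0.85) × 0.25 × 0.2 = 0.0001134375
P(default | x) = 0.0006075 / 0.0007209375 ≈ 0.8427

0.8427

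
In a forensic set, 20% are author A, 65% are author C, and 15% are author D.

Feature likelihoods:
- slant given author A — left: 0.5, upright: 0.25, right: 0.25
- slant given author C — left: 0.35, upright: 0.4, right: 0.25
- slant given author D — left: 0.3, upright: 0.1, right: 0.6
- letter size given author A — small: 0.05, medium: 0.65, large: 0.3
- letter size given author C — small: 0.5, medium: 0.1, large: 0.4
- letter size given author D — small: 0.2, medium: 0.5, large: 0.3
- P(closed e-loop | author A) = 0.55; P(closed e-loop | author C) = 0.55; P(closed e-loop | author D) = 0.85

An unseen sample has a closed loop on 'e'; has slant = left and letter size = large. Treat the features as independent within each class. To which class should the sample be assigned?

author A: 0.2 × 0.5 × 0.3 × 0.55 = 0.0165
author C: 0.65 × 0.35 × 0.4 × 0.55 = 0.05005
author D: 0.15 × 0.3 × 0.3 × 0.85 = 0.011475
Highest score → author C.

author C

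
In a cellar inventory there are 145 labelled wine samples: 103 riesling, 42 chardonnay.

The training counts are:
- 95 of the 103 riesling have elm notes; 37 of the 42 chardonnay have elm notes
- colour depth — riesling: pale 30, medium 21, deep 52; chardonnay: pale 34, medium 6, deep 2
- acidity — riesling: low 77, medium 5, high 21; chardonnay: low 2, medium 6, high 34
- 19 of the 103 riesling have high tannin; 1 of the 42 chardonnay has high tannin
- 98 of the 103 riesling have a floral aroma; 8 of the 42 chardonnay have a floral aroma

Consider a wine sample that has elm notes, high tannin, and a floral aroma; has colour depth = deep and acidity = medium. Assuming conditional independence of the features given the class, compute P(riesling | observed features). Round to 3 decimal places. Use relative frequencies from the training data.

0.997

riesling: (103/145) × (95/103) × (52/103) × (5/103) × (19/103) × (98/103) ≈ 0.00281812
chardonnay: (42/145) × (37/42) × (2/42) × (6/42) × (1/42) × (8/42) ≈ 0.00000787241
P(riesling | x) = 0.00281812 / 0.00282599241 ≈ 0.997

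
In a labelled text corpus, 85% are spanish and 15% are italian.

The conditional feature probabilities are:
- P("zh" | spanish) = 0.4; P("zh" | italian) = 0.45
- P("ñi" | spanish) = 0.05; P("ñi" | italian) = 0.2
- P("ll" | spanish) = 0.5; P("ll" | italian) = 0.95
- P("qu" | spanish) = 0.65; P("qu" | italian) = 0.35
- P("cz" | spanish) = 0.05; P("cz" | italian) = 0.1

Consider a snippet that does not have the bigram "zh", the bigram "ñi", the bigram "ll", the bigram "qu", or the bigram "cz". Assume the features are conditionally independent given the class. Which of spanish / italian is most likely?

spanish

spanish: 0.85 × (1−0.4) × (1−0.05) × (1−0.5) × (1−0.65) × (1−0.05) = 0.080548125
italian: 0.15 × (1−0.45) × (1−0.2) × (1−0.95) × (1−0.35) × (1−0.1) = 0.0019305
Highest score → spanish.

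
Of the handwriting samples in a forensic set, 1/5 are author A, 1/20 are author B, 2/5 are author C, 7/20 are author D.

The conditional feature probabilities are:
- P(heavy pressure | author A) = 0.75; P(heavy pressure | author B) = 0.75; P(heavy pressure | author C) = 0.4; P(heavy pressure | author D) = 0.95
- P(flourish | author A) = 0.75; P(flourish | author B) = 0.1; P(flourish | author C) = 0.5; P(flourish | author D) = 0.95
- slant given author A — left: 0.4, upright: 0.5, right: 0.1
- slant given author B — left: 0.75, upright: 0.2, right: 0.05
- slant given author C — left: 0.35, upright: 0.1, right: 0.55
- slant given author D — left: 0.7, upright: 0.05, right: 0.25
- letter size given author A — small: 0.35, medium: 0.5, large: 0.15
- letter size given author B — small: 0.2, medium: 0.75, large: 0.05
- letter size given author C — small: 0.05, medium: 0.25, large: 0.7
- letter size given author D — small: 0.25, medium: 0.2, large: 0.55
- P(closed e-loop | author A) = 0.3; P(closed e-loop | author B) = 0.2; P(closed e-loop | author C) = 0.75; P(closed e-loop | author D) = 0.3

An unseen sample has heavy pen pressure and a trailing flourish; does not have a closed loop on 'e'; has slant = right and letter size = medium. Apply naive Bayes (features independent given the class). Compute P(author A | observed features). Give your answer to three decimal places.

0.221

author A: 0.2 × 0.75 × 0.75 × 0.1 × 0.5 × (1−0.3) = 0.0039375
author B: 0.05 × 0.75 × 0.1 × 0.05 × 0.75 × (1−0.2) = 0.0001125
author C: 0.4 × 0.4 × 0.5 × 0.55 × 0.25 × (1−0.75) = 0.00275
author D: 0.35 × 0.95 × 0.95 × 0.25 × 0.2 × (1−0.3) = 0.011055625
P(author A | x) = 0.0039375 / 0.017855625 ≈ 0.221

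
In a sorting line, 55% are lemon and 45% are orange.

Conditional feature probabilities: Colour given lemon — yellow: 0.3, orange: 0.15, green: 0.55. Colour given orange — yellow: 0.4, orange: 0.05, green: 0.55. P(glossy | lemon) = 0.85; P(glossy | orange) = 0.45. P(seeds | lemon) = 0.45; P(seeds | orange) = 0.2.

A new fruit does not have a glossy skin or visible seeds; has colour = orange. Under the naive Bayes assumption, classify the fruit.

orange

lemon: 0.55 × 0.15 × (1−0.85) × (1−0.45) = 0.00680625
orange: 0.45 × 0.05 × (1−0.45) × (1−0.2) = 0.0099
Highest score → orange.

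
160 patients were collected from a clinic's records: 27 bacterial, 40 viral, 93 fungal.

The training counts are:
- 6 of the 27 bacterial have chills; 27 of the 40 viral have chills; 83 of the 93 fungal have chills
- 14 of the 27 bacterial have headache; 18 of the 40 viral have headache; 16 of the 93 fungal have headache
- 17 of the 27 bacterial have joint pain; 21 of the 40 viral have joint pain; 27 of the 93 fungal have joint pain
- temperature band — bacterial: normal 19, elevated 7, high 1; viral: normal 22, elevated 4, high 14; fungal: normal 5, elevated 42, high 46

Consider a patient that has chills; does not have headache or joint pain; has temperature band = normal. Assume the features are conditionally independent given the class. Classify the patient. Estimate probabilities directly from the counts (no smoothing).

bacterial: (27/160) × (6/27) × (13/27) × (10/27) × (19/27) ≈ 0.00470584
viral: (40/160) × (27/40) × (22/40) × (19/40) × (22/40) = 0.024247265625
fungal: (93/160) × (83/93) × (77/93) × (66/93) × (5/93) ≈ 0.0163875
Highest score → viral.

viral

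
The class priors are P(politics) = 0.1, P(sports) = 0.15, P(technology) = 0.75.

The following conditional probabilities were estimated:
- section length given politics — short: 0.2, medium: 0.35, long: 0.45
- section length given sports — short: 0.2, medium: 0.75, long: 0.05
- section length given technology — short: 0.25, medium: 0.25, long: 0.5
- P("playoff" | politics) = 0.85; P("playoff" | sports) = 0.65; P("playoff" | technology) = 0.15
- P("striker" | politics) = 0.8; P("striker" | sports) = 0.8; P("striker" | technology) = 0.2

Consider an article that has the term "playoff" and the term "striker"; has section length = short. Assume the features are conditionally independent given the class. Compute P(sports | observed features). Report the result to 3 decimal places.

politics: 0.1 × 0.2 × 0.85 × 0.8 = 0.0136
sports: 0.15 × 0.2 × 0.65 × 0.8 = 0.0156
technology: 0.75 × 0.25 × 0.15 × 0.2 = 0.005625
P(sports | x) = 0.0156 / 0.034825 ≈ 0.448

0.448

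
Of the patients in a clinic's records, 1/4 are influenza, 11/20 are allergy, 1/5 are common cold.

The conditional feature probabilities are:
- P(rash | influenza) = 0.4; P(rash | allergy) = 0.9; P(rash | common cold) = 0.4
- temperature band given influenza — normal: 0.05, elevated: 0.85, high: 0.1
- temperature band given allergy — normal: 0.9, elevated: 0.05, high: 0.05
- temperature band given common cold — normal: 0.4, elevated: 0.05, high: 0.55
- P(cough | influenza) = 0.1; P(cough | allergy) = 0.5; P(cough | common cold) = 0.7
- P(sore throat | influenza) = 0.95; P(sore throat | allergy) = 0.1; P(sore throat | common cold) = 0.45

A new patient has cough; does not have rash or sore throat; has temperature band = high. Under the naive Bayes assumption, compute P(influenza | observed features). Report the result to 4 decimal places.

0.0028

influenza: 0.25 × (1−0.4) × 0.1 × 0.1 × (1−0.95) = 0.000075
allergy: 0.55 × (1−0.9) × 0.05 × 0.5 × (1−0.1) = 0.0012375
common cold: 0.2 × (1−0.4) × 0.55 × 0.7 × (1−0.45) = 0.02541
P(influenza | x) = 0.000075 / 0.0267225 ≈ 0.0028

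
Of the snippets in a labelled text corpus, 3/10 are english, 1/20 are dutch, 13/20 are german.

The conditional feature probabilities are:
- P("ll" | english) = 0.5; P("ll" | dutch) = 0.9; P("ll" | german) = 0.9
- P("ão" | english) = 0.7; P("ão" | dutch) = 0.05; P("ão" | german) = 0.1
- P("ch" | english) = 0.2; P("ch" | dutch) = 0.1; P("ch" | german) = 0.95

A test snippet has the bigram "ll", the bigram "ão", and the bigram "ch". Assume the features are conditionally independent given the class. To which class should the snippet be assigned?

english: 0.3 × 0.5 × 0.7 × 0.2 = 0.021
dutch: 0.05 × 0.9 × 0.05 × 0.1 = 0.000225
german: 0.65 × 0.9 × 0.1 × 0.95 = 0.055575
Highest score → german.

german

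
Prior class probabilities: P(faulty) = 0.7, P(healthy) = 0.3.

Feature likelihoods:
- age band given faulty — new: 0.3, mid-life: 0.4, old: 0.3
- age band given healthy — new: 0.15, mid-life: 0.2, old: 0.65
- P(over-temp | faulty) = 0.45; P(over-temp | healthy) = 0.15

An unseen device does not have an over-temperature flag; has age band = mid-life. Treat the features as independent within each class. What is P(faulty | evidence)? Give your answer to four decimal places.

0.7512

faulty: 0.7 × 0.4 × (1−0.45) = 0.154
healthy: 0.3 × 0.2 × (1−0.15) = 0.051
P(faulty | x) = 0.154 / 0.205 ≈ 0.7512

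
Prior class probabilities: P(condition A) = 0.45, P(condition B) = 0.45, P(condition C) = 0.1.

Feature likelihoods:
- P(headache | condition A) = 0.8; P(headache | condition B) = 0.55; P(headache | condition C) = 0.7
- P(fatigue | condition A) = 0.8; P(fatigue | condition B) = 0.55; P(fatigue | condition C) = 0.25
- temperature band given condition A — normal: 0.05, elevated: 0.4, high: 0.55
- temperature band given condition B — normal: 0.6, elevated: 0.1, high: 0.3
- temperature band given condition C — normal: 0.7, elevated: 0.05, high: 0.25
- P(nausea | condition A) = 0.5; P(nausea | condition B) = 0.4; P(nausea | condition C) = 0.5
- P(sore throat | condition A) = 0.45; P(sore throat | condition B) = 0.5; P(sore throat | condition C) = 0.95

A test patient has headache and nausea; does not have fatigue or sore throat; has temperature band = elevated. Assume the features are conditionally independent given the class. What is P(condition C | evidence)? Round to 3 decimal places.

condition A: 0.45 × 0.8 × (1−0.8) × 0.4 × 0.5 × (1−0.45) = 0.00792
condition B: 0.45 × 0.55 × (1−0.55) × 0.1 × 0.4 × (1−0.5) = 0.0022275
condition C: 0.1 × 0.7 × (1−0.25) × 0.05 × 0.5 × (1−0.95) = 0.000065625
P(condition C | x) = 0.000065625 / 0.010213125 ≈ 0.006

0.006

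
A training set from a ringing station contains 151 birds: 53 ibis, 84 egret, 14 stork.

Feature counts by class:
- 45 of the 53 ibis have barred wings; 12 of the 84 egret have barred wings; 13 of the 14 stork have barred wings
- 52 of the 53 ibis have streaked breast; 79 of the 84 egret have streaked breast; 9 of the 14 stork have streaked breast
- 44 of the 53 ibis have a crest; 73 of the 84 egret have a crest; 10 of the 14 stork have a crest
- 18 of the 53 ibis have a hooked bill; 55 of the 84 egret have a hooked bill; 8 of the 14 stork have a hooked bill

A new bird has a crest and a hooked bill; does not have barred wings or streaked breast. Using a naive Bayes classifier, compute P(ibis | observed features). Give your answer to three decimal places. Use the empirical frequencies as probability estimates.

0.016

ibis: (53/151) × (8/53) × (1/53) × (44/53) × (18/53) ≈ 0.000281845
egret: (84/151) × (72/84) × (5/84) × (73/84) × (55/84) ≈ 0.01615
stork: (14/151) × (1/14) × (5/14) × (10/14) × (8/14) ≈ 0.000965381
P(ibis | x) = 0.000281845 / 0.017397226 ≈ 0.016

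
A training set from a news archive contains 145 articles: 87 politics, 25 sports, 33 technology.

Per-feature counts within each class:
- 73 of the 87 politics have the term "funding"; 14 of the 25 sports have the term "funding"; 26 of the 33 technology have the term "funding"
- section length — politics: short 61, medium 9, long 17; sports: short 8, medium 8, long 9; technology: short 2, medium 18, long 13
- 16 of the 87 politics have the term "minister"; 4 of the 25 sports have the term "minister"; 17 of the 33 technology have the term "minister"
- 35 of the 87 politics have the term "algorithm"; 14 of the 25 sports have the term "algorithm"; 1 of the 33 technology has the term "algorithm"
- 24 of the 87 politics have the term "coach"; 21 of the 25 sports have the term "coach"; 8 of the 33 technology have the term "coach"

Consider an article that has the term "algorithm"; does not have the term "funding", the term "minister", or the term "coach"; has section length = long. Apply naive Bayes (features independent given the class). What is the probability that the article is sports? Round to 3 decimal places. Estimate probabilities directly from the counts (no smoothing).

0.304

politics: (87/145) × (14/87) × (17/87) × (71/87) × (35/87) × (63/87) ≈ 0.00448538
sports: (25/145) × (11/25) × (9/25) × (21/25) × (14/25) × (4/25) ≈ 0.00205549
technology: (33/145) × (7/33) × (13/33) × (16/33) × (1/33) × (25/33) ≈ 0.000211679
P(sports | x) = 0.00205549 / 0.006752549 ≈ 0.304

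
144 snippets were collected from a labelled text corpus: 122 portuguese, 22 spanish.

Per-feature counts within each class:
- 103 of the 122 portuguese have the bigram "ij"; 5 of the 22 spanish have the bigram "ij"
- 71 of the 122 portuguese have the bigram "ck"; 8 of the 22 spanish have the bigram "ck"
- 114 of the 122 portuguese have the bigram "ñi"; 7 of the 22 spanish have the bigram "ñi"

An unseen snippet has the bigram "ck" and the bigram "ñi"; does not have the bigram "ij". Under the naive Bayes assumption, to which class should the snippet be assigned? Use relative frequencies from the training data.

portuguese: (122/144) × (19/122) × (71/122) × (114/122) ≈ 0.0717521
spanish: (22/144) × (17/22) × (8/22) × (7/22) ≈ 0.0136593
Highest score → portuguese.

portuguese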